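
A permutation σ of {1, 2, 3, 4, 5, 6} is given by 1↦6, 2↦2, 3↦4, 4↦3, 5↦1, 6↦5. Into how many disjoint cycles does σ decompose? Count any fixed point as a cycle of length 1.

3

Cycle decomposition: (1 6 5) (2) (3 4).
3 cycles.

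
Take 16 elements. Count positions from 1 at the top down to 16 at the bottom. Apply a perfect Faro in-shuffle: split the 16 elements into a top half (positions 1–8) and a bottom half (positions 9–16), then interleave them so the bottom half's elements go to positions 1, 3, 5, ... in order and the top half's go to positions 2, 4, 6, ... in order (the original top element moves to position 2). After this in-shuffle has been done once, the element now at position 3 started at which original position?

10

Work backwards from position 3, undoing one in-shuffle at a time:
3 ← 10
So the element now at position 3 started at position 10.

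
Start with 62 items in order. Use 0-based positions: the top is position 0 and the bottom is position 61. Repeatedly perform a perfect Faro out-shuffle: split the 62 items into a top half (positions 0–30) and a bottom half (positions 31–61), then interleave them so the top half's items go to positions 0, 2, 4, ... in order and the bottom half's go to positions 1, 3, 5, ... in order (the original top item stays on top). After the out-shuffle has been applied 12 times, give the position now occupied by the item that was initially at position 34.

1

Track the item's position through each out-shuffle:
34 → 7 → 14 → 28 → 56 → 51 → 41 → 21 → 42 → 23 → 46 → 31 → 1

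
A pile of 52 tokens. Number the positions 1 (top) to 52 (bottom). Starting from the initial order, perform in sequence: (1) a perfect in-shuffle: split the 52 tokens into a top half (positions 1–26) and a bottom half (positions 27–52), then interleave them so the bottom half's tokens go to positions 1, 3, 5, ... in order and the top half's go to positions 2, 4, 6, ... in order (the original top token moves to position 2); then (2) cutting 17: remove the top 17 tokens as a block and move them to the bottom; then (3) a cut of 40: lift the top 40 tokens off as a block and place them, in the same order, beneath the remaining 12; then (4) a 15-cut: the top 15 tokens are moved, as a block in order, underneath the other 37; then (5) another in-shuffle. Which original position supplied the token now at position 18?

41

Undo the operations in reverse order, starting from position 18:
  undo op 5 (in-shuffle, from top half): 18 ← 9
  undo op 4 (cut 15): 9 ← 24
  undo op 3 (cut 40): 24 ← 12
  undo op 2 (cut 17): 12 ← 29
  undo op 1 (in-shuffle, from bottom half): 29 ← 41
So the token at position 18 came from original position 41.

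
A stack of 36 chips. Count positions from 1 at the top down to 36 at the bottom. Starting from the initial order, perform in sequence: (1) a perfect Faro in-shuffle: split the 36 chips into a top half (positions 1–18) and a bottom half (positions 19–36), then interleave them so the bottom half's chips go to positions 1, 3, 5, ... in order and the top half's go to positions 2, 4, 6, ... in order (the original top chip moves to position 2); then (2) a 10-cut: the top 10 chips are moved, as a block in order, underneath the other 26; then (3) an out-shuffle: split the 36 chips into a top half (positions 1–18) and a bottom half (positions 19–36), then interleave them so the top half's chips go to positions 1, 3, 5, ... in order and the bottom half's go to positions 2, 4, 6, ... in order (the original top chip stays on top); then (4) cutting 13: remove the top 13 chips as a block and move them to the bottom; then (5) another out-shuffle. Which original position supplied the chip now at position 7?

Undo the operations in reverse order, starting from position 7:
  undo op 5 (out-shuffle, from top half): 7 ← 4
  undo op 4 (cut 13): 4 ← 17
  undo op 3 (out-shuffle, from top half): 17 ← 9
  undo op 2 (cut 10): 9 ← 19
  undo op 1 (in-shuffle, from bottom half): 19 ← 28
So the chip at position 7 came from original position 28.

28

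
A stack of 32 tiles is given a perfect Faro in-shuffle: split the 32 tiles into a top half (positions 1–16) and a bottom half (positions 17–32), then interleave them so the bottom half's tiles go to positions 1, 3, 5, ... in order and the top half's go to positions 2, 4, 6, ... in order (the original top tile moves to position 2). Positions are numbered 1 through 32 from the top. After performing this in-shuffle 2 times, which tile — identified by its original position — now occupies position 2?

17

Work backwards from position 2, undoing one in-shuffle at a time:
2 ← 1 ← 17
So the tile now at position 2 started at position 17.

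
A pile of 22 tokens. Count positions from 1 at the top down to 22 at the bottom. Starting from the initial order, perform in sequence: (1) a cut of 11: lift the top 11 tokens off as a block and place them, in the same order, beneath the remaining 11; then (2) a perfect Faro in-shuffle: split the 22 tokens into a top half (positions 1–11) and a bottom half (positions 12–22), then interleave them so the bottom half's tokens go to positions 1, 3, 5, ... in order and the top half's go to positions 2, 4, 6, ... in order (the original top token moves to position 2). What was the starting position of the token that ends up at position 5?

3

Undo the operations in reverse order, starting from position 5:
  undo op 2 (in-shuffle, from bottom half): 5 ← 14
  undo op 1 (cut 11): 14 ← 3
So the token at position 5 came from original position 3.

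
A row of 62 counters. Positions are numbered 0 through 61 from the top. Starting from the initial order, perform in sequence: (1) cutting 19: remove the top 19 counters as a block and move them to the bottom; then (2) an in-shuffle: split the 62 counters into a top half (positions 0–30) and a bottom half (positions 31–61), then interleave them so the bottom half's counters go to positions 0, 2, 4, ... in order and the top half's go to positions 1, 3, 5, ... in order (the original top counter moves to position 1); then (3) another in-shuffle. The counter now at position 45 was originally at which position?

Undo the operations in reverse order, starting from position 45:
  undo op 3 (in-shuffle, from top half): 45 ← 22
  undo op 2 (in-shuffle, from bottom half): 22 ← 42
  undo op 1 (cut 19): 42 ← 61
So the counter at position 45 came from original position 61.

61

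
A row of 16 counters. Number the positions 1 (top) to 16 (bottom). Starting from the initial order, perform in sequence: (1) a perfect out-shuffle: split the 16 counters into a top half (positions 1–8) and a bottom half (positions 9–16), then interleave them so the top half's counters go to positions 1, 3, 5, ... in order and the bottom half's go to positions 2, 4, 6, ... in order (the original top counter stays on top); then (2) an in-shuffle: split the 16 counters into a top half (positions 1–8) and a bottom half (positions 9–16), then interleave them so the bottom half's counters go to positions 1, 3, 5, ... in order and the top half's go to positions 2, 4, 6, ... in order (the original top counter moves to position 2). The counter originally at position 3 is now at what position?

Track the counter from position 3 forward through each operation:
  after op 1 (out-shuffle): 3 → 5
  after op 2 (in-shuffle): 5 → 10

10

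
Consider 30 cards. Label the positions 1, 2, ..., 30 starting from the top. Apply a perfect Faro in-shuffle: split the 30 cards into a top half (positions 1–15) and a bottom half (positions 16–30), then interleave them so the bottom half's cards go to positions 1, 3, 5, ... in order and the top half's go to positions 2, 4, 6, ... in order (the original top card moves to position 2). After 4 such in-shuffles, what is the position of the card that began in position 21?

Track the card's position through each in-shuffle:
21 → 11 → 22 → 13 → 26

26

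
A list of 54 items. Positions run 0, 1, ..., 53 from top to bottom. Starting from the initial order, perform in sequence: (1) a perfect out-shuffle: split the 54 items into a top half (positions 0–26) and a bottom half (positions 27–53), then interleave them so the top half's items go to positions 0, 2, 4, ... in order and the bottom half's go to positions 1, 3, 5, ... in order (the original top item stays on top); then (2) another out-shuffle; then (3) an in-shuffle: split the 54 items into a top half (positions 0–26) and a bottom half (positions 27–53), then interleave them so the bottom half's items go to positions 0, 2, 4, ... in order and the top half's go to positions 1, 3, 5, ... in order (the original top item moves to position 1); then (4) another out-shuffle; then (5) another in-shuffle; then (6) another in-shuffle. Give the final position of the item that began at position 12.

Track the item from position 12 forward through each operation:
  after op 1 (out-shuffle): 12 → 24
  after op 2 (out-shuffle): 24 → 48
  after op 3 (in-shuffle): 48 → 42
  after op 4 (out-shuffle): 42 → 31
  after op 5 (in-shuffle): 31 → 8
  after op 6 (in-shuffle): 8 → 17

17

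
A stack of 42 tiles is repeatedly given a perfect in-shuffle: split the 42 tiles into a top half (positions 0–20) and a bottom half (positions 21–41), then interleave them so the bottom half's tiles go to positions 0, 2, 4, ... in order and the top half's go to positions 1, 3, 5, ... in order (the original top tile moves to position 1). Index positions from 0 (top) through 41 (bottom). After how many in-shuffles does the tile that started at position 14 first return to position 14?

Follow position 14 under repeated in-shuffles:
14 → 29 → 16 → 33 → 24 → 6 → 13 → 27 → 12 → 25 → 8 → 17 → 35 → 28 → 14
It first returns after 14 in-shuffles.

14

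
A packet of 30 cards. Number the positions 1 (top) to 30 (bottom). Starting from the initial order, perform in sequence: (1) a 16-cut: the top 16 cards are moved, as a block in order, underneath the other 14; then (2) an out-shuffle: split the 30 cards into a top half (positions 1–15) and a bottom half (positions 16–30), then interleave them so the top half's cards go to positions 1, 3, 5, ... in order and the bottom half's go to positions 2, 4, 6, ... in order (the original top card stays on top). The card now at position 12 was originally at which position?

7

Undo the operations in reverse order, starting from position 12:
  undo op 2 (out-shuffle, from bottom half): 12 ← 21
  undo op 1 (cut 16): 21 ← 7
So the card at position 12 came from original position 7.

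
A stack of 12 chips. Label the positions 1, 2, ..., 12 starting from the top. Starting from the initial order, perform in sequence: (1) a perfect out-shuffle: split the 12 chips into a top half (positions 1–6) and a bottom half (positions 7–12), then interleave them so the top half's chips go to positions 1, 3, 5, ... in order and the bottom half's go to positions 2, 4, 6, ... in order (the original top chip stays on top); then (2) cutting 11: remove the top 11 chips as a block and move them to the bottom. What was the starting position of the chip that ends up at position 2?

1

Undo the operations in reverse order, starting from position 2:
  undo op 2 (cut 11): 2 ← 1
  undo op 1 (out-shuffle, from top half): 1 ← 1
So the chip at position 2 came from original position 1.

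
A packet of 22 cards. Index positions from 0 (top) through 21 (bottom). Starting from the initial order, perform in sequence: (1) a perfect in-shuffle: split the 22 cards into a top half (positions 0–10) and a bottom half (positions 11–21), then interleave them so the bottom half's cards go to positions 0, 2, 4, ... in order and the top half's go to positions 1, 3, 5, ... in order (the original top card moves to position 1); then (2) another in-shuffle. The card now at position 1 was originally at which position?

11

Undo the operations in reverse order, starting from position 1:
  undo op 2 (in-shuffle, from top half): 1 ← 0
  undo op 1 (in-shuffle, from bottom half): 0 ← 11
So the card at position 1 came from original position 11.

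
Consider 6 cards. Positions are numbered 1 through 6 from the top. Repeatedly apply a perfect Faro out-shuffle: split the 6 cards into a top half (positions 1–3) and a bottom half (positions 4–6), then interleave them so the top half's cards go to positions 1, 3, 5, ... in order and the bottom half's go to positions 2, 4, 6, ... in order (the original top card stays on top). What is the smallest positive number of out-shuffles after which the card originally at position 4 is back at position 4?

4

Follow position 4 under repeated out-shuffles:
4 → 2 → 3 → 5 → 4
It first returns after 4 out-shuffles.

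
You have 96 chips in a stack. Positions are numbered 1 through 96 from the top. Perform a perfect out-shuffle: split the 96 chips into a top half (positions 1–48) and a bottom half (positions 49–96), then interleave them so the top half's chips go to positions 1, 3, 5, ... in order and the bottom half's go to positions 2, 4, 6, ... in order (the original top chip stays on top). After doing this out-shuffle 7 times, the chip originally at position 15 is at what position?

Track the chip's position through each out-shuffle:
15 → 29 → 57 → 18 → 35 → 69 → 42 → 83

83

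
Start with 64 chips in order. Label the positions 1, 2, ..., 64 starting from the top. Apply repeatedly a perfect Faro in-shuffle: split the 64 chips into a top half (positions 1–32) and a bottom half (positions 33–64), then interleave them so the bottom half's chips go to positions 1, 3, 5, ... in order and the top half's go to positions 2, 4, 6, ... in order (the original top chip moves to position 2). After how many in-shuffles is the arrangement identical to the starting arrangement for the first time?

The in-shuffle permutes the 64 positions with cycle lengths [4, 12, 12, 12, 12, 12].
Every chip is home exactly when every cycle has completed a whole number of laps, i.e. after lcm(4, 12) = 12 in-shuffles.

12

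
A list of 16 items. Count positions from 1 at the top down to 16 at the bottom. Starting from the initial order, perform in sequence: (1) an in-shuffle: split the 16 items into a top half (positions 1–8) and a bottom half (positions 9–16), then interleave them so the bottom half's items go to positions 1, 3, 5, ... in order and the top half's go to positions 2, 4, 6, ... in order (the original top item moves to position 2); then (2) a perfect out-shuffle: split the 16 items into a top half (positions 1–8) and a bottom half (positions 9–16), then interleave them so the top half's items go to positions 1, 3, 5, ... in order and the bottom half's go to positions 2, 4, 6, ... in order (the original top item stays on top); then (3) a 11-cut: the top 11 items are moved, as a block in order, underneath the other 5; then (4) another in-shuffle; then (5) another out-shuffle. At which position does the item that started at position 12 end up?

Track the item from position 12 forward through each operation:
  after op 1 (in-shuffle): 12 → 7
  after op 2 (out-shuffle): 7 → 13
  after op 3 (cut 11): 13 → 2
  after op 4 (in-shuffle): 2 → 4
  after op 5 (out-shuffle): 4 → 7

7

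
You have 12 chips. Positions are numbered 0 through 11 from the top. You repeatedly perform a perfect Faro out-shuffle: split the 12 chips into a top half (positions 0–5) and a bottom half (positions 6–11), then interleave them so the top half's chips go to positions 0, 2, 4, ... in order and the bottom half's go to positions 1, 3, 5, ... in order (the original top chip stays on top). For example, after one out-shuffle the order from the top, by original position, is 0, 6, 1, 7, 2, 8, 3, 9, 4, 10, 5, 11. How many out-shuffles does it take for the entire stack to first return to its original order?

10

The out-shuffle permutes the 12 positions with cycle lengths [1, 1, 10].
Every chip is home exactly when every cycle has completed a whole number of laps, i.e. after lcm(1, 10) = 10 out-shuffles.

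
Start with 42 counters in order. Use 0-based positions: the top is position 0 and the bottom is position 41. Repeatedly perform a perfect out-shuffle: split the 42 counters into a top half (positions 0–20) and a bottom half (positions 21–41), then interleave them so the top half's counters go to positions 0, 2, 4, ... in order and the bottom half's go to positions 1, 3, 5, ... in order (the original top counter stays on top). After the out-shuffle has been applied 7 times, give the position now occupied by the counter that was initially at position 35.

11

Track the counter's position through each out-shuffle:
35 → 29 → 17 → 34 → 27 → 13 → 26 → 11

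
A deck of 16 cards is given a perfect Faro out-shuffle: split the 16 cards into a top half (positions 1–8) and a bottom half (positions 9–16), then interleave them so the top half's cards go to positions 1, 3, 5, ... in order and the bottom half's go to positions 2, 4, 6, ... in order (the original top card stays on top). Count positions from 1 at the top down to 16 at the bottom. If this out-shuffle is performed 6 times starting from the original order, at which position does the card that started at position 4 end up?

Track the card's position through each out-shuffle:
4 → 7 → 13 → 10 → 4 → 7 → 13

13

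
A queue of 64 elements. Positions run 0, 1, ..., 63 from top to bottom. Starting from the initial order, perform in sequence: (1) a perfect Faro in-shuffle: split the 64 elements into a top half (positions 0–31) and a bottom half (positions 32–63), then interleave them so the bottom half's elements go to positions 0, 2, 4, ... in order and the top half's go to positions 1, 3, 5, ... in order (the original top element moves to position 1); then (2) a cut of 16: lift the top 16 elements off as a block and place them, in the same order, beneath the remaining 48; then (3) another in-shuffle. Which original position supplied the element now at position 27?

Undo the operations in reverse order, starting from position 27:
  undo op 3 (in-shuffle, from top half): 27 ← 13
  undo op 2 (cut 16): 13 ← 29
  undo op 1 (in-shuffle, from top half): 29 ← 14
So the element at position 27 came from original position 14.

14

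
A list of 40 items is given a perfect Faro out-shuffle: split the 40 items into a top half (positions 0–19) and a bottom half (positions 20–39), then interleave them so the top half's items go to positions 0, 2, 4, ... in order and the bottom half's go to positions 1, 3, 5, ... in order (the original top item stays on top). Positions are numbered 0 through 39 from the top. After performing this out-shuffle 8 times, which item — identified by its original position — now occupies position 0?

Work backwards from position 0, undoing one out-shuffle at a time:
0 ← 0 ← 0 ← 0 ← 0 ← 0 ← 0 ← 0 ← 0
So the item now at position 0 started at position 0.

0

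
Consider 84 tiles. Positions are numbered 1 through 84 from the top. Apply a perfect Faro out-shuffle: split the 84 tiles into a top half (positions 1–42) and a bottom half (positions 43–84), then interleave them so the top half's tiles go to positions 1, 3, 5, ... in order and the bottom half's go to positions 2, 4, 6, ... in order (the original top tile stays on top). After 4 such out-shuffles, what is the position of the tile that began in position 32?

82

Track the tile's position through each out-shuffle:
32 → 63 → 42 → 83 → 82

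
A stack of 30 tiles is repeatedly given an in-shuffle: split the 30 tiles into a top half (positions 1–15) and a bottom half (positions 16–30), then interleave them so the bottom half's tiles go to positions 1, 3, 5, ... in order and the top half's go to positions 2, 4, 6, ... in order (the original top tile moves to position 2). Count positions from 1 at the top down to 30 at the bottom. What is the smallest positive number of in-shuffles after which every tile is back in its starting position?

The in-shuffle permutes the 30 positions with cycle lengths [5, 5, 5, 5, 5, 5].
Every tile is home exactly when every cycle has completed a whole number of laps, i.e. after lcm(5) = 5 in-shuffles.

5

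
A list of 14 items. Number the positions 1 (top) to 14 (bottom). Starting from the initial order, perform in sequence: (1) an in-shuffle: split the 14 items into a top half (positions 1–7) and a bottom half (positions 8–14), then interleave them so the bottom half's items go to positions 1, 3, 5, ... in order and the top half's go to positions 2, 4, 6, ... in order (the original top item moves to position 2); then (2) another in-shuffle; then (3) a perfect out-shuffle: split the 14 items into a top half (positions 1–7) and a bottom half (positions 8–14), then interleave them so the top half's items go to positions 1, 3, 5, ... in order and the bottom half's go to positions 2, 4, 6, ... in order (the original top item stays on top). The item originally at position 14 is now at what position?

Track the item from position 14 forward through each operation:
  after op 1 (in-shuffle): 14 → 13
  after op 2 (in-shuffle): 13 → 11
  after op 3 (out-shuffle): 11 → 8

8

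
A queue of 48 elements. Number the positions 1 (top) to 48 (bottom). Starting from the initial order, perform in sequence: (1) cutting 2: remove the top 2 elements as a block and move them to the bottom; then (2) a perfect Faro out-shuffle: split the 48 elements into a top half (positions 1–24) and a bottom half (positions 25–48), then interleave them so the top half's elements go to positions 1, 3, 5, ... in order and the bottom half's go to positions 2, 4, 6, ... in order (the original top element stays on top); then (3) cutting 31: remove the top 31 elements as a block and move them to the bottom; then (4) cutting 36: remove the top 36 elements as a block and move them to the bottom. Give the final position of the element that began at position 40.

9

Track the element from position 40 forward through each operation:
  after op 1 (cut 2): 40 → 38
  after op 2 (out-shuffle): 38 → 28
  after op 3 (cut 31): 28 → 45
  after op 4 (cut 36): 45 → 9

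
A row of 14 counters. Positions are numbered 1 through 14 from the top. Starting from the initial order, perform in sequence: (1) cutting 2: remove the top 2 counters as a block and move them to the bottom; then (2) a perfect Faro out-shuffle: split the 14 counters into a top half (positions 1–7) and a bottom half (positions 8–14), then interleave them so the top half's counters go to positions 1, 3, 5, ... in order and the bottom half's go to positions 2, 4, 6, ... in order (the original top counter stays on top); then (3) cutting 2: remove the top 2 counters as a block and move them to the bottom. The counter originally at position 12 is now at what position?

4

Track the counter from position 12 forward through each operation:
  after op 1 (cut 2): 12 → 10
  after op 2 (out-shuffle): 10 → 6
  after op 3 (cut 2): 6 → 4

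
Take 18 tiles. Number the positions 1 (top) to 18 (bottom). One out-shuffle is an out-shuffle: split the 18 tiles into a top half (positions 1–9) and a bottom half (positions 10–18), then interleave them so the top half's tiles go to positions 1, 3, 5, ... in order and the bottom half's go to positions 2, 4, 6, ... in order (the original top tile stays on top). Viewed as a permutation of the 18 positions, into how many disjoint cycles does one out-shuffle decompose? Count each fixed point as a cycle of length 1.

4

Trace each unvisited position around until it returns:
(1) (2 3 5 9 17 16 14 10) (4 7 13 8 15 12 6 11) (18)
4 cycles in total.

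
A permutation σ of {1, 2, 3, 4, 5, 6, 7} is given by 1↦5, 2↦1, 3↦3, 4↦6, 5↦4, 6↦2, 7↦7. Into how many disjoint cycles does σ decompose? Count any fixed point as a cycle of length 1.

3

Cycle decomposition: (1 5 4 6 2) (3) (7).
3 cycles.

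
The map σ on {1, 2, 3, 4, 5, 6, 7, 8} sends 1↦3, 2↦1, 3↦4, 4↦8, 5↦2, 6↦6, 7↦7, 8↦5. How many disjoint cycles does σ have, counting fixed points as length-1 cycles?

3

Cycle decomposition: (1 3 4 8 5 2) (6) (7).
3 cycles.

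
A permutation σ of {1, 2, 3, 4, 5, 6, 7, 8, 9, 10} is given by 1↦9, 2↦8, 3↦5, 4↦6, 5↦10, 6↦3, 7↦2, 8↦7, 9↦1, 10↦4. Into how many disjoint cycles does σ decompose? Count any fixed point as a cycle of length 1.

Cycle decomposition: (1 9) (2 8 7) (3 5 10 4 6).
3 cycles.

3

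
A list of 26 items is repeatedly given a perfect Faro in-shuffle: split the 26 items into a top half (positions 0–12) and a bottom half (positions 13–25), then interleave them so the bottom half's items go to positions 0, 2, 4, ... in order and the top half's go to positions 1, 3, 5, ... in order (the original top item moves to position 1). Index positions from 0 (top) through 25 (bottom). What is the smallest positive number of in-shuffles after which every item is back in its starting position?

18

The in-shuffle permutes the 26 positions with cycle lengths [2, 6, 18].
Every item is home exactly when every cycle has completed a whole number of laps, i.e. after lcm(2, 6, 18) = 18 in-shuffles.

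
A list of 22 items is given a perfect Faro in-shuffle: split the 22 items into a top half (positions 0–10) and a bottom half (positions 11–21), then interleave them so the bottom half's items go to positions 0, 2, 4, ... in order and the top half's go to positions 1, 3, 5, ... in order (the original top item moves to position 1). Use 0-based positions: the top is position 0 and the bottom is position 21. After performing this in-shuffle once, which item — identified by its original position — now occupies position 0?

Work backwards from position 0, undoing one in-shuffle at a time:
0 ← 11
So the item now at position 0 started at position 11.

11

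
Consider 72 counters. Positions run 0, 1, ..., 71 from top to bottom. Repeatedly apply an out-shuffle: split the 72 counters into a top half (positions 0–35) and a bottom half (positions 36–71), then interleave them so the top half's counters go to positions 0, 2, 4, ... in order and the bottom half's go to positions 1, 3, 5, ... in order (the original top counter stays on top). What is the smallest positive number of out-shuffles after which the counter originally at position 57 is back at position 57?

Follow position 57 under repeated out-shuffles:
57 → 43 → 15 → 30 → 60 → 49 → 27 → 54 → ... → 57 (length 35)
It first returns after 35 out-shuffles.

35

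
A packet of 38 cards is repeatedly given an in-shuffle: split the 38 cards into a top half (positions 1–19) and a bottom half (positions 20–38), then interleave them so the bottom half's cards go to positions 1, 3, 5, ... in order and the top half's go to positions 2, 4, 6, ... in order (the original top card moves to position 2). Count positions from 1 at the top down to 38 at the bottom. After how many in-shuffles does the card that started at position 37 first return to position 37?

12

Follow position 37 under repeated in-shuffles:
37 → 35 → 31 → 23 → 7 → 14 → 28 → 17 → 34 → 29 → 19 → 38 → 37
It first returns after 12 in-shuffles.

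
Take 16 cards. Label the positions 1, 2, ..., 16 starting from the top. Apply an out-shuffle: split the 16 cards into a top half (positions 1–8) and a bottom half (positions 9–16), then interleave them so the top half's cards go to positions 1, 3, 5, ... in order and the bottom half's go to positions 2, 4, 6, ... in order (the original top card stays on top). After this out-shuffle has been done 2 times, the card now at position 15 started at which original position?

12

Work backwards from position 15, undoing one out-shuffle at a time:
15 ← 8 ← 12
So the card now at position 15 started at position 12.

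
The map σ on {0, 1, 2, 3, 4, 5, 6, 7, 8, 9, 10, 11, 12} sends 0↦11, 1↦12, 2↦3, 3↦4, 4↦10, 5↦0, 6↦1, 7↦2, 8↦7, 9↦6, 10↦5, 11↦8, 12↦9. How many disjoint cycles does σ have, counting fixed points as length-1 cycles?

2

Cycle decomposition: (0 11 8 7 2 3 4 10 5) (1 12 9 6).
2 cycles.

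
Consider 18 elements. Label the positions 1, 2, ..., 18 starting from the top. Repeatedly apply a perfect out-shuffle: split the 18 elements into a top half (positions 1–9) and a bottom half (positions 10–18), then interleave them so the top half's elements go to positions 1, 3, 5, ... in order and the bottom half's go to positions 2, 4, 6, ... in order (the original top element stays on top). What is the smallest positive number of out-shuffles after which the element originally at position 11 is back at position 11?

8

Follow position 11 under repeated out-shuffles:
11 → 4 → 7 → 13 → 8 → 15 → 12 → 6 → 11
It first returns after 8 out-shuffles.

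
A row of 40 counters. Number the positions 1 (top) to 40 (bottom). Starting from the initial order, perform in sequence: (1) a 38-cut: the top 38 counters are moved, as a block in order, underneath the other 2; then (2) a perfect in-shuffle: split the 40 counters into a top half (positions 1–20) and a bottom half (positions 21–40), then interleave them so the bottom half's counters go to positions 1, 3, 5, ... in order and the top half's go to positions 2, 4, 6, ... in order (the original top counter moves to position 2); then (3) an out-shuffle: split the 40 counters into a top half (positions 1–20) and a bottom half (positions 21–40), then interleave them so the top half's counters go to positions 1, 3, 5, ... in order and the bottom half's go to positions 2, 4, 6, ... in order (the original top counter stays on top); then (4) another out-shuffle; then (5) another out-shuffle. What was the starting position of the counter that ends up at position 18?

2

Undo the operations in reverse order, starting from position 18:
  undo op 5 (out-shuffle, from bottom half): 18 ← 29
  undo op 4 (out-shuffle, from top half): 29 ← 15
  undo op 3 (out-shuffle, from top half): 15 ← 8
  undo op 2 (in-shuffle, from top half): 8 ← 4
  undo op 1 (cut 38): 4 ← 2
So the counter at position 18 came from original position 2.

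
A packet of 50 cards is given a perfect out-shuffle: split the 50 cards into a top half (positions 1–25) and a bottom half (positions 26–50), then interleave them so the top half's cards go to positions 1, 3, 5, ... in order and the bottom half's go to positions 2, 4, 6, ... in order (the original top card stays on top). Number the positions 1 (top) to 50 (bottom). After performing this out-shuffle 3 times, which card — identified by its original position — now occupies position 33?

5

Work backwards from position 33, undoing one out-shuffle at a time:
33 ← 17 ← 9 ← 5
So the card now at position 33 started at position 5.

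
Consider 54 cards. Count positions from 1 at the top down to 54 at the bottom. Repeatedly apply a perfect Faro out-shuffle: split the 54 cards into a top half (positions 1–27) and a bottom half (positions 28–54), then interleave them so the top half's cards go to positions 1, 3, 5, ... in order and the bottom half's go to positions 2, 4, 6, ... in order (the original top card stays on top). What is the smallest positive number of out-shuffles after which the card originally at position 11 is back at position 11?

Follow position 11 under repeated out-shuffles:
11 → 21 → 41 → 28 → 2 → 3 → 5 → 9 → ... → 11 (length 52)
It first returns after 52 out-shuffles.

52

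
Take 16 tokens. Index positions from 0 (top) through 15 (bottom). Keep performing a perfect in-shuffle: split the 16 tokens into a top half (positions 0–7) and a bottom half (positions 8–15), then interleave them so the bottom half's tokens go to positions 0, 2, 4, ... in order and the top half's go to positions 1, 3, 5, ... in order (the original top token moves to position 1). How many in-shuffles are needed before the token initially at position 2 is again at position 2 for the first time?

8

Follow position 2 under repeated in-shuffles:
2 → 5 → 11 → 6 → 13 → 10 → 4 → 9 → 2
It first returns after 8 in-shuffles.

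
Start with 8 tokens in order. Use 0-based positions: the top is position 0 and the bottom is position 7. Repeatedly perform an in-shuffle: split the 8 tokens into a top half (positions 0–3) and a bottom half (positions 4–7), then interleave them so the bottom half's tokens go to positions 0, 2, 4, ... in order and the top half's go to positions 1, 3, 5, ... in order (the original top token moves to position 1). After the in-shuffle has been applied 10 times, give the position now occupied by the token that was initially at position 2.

2

Track the token's position through each in-shuffle:
2 → 5 → 2 → 5 → 2 → 5 → 2 → 5 → 2 → 5 → 2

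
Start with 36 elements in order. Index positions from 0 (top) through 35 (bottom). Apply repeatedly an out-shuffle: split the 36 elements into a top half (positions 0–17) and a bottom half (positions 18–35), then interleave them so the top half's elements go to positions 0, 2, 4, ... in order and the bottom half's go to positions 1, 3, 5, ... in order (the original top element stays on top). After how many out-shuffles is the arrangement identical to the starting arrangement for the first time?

The out-shuffle permutes the 36 positions with cycle lengths [1, 1, 3, 3, 4, 12, 12].
Every element is home exactly when every cycle has completed a whole number of laps, i.e. after lcm(1, 3, 4, 12) = 12 out-shuffles.

12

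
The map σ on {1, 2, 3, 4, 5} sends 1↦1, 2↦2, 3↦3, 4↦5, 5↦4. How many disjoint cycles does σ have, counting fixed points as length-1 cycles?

4

Cycle decomposition: (1) (2) (3) (4 5).
4 cycles.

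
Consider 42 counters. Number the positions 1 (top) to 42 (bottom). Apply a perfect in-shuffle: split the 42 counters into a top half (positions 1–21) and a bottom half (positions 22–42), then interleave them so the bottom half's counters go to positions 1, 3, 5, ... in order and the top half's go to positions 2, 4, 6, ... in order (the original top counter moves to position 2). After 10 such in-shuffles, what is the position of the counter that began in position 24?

Track the counter's position through each in-shuffle:
24 → 5 → 10 → 20 → 40 → 37 → 31 → 19 → 38 → 33 → 23

23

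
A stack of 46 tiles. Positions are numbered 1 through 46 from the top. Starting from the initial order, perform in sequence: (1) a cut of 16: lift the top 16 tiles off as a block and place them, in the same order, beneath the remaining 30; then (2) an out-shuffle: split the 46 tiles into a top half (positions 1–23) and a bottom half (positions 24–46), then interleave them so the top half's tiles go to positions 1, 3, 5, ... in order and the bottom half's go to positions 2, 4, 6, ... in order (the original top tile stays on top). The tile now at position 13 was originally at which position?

23

Undo the operations in reverse order, starting from position 13:
  undo op 2 (out-shuffle, from top half): 13 ← 7
  undo op 1 (cut 16): 7 ← 23
So the tile at position 13 came from original position 23.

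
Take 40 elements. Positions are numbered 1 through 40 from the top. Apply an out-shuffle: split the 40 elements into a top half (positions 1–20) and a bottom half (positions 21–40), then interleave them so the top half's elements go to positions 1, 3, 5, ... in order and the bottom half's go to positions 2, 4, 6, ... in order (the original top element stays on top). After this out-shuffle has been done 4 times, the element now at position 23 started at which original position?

17

Work backwards from position 23, undoing one out-shuffle at a time:
23 ← 12 ← 26 ← 33 ← 17
So the element now at position 23 started at position 17.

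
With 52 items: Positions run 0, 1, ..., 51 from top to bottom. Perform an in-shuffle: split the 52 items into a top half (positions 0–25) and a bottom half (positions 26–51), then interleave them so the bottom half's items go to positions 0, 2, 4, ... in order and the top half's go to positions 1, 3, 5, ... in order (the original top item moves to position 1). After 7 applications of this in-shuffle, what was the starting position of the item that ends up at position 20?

12

Work backwards from position 20, undoing one in-shuffle at a time:
20 ← 36 ← 44 ← 48 ← 50 ← 51 ← 25 ← 12
So the item now at position 20 started at position 12.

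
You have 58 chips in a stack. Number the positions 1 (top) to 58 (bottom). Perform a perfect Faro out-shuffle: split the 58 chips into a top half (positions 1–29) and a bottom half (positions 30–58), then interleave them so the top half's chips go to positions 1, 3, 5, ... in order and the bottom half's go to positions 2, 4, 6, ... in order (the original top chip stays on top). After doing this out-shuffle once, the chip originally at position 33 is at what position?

8

Track the chip's position through each out-shuffle:
33 → 8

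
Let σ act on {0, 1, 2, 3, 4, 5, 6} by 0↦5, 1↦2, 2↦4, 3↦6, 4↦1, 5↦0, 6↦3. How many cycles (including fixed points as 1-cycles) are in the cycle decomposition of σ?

Cycle decomposition: (0 5) (1 2 4) (3 6).
3 cycles.

3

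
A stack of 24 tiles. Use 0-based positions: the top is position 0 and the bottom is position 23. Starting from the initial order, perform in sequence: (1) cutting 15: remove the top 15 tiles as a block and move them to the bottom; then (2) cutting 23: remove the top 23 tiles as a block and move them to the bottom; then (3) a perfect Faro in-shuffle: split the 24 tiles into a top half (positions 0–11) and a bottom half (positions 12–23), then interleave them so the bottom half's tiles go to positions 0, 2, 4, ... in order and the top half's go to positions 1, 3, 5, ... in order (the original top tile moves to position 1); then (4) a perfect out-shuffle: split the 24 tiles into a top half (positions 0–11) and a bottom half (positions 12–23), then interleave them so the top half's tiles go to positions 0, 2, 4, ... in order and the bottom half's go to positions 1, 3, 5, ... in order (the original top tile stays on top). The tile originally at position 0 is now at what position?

Track the tile from position 0 forward through each operation:
  after op 1 (cut 15): 0 → 9
  after op 2 (cut 23): 9 → 10
  after op 3 (in-shuffle): 10 → 21
  after op 4 (out-shuffle): 21 → 19

19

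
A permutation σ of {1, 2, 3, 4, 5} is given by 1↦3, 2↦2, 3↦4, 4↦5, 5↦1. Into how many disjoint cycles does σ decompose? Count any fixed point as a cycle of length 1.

Cycle decomposition: (1 3 4 5) (2).
2 cycles.

2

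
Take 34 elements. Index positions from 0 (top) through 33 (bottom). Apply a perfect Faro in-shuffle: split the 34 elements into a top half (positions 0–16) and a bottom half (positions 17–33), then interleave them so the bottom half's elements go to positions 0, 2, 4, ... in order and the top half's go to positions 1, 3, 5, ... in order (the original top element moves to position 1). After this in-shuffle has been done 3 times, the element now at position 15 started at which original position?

Work backwards from position 15, undoing one in-shuffle at a time:
15 ← 7 ← 3 ← 1
So the element now at position 15 started at position 1.

1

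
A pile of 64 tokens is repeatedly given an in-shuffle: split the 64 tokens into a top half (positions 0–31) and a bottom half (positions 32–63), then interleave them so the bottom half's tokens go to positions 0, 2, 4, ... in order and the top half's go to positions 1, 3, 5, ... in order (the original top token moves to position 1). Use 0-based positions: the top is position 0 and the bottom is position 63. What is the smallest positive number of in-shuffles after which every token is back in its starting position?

12

The in-shuffle permutes the 64 positions with cycle lengths [4, 12, 12, 12, 12, 12].
Every token is home exactly when every cycle has completed a whole number of laps, i.e. after lcm(4, 12) = 12 in-shuffles.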